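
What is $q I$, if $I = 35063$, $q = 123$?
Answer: $4312749$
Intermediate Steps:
$q I = 123 \cdot 35063 = 4312749$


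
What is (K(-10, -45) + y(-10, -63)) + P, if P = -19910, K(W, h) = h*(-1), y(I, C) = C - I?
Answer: -19918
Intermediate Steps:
K(W, h) = -h
(K(-10, -45) + y(-10, -63)) + P = (-1*(-45) + (-63 - 1*(-10))) - 19910 = (45 + (-63 + 10)) - 19910 = (45 - 53) - 19910 = -8 - 19910 = -19918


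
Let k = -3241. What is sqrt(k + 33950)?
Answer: sqrt(30709) ≈ 175.24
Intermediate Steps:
sqrt(k + 33950) = sqrt(-3241 + 33950) = sqrt(30709)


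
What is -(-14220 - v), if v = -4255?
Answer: 9965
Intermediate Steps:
-(-14220 - v) = -(-14220 - 1*(-4255)) = -(-14220 + 4255) = -1*(-9965) = 9965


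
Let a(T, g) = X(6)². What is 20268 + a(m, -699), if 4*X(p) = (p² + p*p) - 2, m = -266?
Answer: 82297/4 ≈ 20574.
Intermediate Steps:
X(p) = -½ + p²/2 (X(p) = ((p² + p*p) - 2)/4 = ((p² + p²) - 2)/4 = (2*p² - 2)/4 = (-2 + 2*p²)/4 = -½ + p²/2)
a(T, g) = 1225/4 (a(T, g) = (-½ + (½)*6²)² = (-½ + (½)*36)² = (-½ + 18)² = (35/2)² = 1225/4)
20268 + a(m, -699) = 20268 + 1225/4 = 82297/4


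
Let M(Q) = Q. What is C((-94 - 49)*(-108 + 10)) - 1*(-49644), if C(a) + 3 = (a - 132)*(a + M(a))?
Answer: 389134337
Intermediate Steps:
C(a) = -3 + 2*a*(-132 + a) (C(a) = -3 + (a - 132)*(a + a) = -3 + (-132 + a)*(2*a) = -3 + 2*a*(-132 + a))
C((-94 - 49)*(-108 + 10)) - 1*(-49644) = (-3 - 264*(-94 - 49)*(-108 + 10) + 2*((-94 - 49)*(-108 + 10))²) - 1*(-49644) = (-3 - (-37752)*(-98) + 2*(-143*(-98))²) + 49644 = (-3 - 264*14014 + 2*14014²) + 49644 = (-3 - 3699696 + 2*196392196) + 49644 = (-3 - 3699696 + 392784392) + 49644 = 389084693 + 49644 = 389134337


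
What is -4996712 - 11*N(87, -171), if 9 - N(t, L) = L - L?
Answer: -4996811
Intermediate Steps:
N(t, L) = 9 (N(t, L) = 9 - (L - L) = 9 - 1*0 = 9 + 0 = 9)
-4996712 - 11*N(87, -171) = -4996712 - 11*9 = -4996712 - 1*99 = -4996712 - 99 = -4996811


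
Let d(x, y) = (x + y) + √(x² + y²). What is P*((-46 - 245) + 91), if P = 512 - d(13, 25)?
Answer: -94800 + 200*√794 ≈ -89164.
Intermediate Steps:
d(x, y) = x + y + √(x² + y²)
P = 474 - √794 (P = 512 - (13 + 25 + √(13² + 25²)) = 512 - (13 + 25 + √(169 + 625)) = 512 - (13 + 25 + √794) = 512 - (38 + √794) = 512 + (-38 - √794) = 474 - √794 ≈ 445.82)
P*((-46 - 245) + 91) = (474 - √794)*((-46 - 245) + 91) = (474 - √794)*(-291 + 91) = (474 - √794)*(-200) = -94800 + 200*√794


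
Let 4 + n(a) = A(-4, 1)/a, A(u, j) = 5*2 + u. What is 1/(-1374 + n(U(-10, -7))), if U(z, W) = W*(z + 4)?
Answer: -7/9645 ≈ -0.00072576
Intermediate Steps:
U(z, W) = W*(4 + z)
A(u, j) = 10 + u
n(a) = -4 + 6/a (n(a) = -4 + (10 - 4)/a = -4 + 6/a)
1/(-1374 + n(U(-10, -7))) = 1/(-1374 + (-4 + 6/((-7*(4 - 10))))) = 1/(-1374 + (-4 + 6/((-7*(-6))))) = 1/(-1374 + (-4 + 6/42)) = 1/(-1374 + (-4 + 6*(1/42))) = 1/(-1374 + (-4 + ⅐)) = 1/(-1374 - 27/7) = 1/(-9645/7) = -7/9645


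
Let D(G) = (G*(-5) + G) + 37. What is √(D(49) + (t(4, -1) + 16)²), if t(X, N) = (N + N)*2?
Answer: I*√15 ≈ 3.873*I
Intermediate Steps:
t(X, N) = 4*N (t(X, N) = (2*N)*2 = 4*N)
D(G) = 37 - 4*G (D(G) = (-5*G + G) + 37 = -4*G + 37 = 37 - 4*G)
√(D(49) + (t(4, -1) + 16)²) = √((37 - 4*49) + (4*(-1) + 16)²) = √((37 - 196) + (-4 + 16)²) = √(-159 + 12²) = √(-159 + 144) = √(-15) = I*√15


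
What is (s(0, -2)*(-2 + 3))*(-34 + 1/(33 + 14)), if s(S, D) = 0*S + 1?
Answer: -1597/47 ≈ -33.979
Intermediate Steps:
s(S, D) = 1 (s(S, D) = 0 + 1 = 1)
(s(0, -2)*(-2 + 3))*(-34 + 1/(33 + 14)) = (1*(-2 + 3))*(-34 + 1/(33 + 14)) = (1*1)*(-34 + 1/47) = 1*(-34 + 1/47) = 1*(-1597/47) = -1597/47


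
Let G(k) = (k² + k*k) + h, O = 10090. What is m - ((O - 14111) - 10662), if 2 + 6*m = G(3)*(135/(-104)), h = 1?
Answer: 9159419/624 ≈ 14679.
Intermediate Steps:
G(k) = 1 + 2*k² (G(k) = (k² + k*k) + 1 = (k² + k²) + 1 = 2*k² + 1 = 1 + 2*k²)
m = -2773/624 (m = -⅓ + ((1 + 2*3²)*(135/(-104)))/6 = -⅓ + ((1 + 2*9)*(135*(-1/104)))/6 = -⅓ + ((1 + 18)*(-135/104))/6 = -⅓ + (19*(-135/104))/6 = -⅓ + (⅙)*(-2565/104) = -⅓ - 855/208 = -2773/624 ≈ -4.4439)
m - ((O - 14111) - 10662) = -2773/624 - ((10090 - 14111) - 10662) = -2773/624 - (-4021 - 10662) = -2773/624 - 1*(-14683) = -2773/624 + 14683 = 9159419/624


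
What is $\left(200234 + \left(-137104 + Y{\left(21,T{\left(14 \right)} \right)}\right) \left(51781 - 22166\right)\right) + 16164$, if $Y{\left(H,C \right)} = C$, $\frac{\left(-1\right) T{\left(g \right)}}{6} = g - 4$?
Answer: $-4061895462$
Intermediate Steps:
$T{\left(g \right)} = 24 - 6 g$ ($T{\left(g \right)} = - 6 \left(g - 4\right) = - 6 \left(-4 + g\right) = 24 - 6 g$)
$\left(200234 + \left(-137104 + Y{\left(21,T{\left(14 \right)} \right)}\right) \left(51781 - 22166\right)\right) + 16164 = \left(200234 + \left(-137104 + \left(24 - 84\right)\right) \left(51781 - 22166\right)\right) + 16164 = \left(200234 + \left(-137104 + \left(24 - 84\right)\right) 29615\right) + 16164 = \left(200234 + \left(-137104 - 60\right) 29615\right) + 16164 = \left(200234 - 4062111860\right) + 16164 = -4061911626 + 16164 = -4061895462$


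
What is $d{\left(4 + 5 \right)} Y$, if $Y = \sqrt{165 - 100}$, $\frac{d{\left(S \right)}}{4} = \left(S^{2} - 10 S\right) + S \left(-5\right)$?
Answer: $- 216 \sqrt{65} \approx -1741.4$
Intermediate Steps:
$d{\left(S \right)} = - 60 S + 4 S^{2}$ ($d{\left(S \right)} = 4 \left(\left(S^{2} - 10 S\right) + S \left(-5\right)\right) = 4 \left(\left(S^{2} - 10 S\right) - 5 S\right) = 4 \left(S^{2} - 15 S\right) = - 60 S + 4 S^{2}$)
$Y = \sqrt{65} \approx 8.0623$
$d{\left(4 + 5 \right)} Y = 4 \left(4 + 5\right) \left(-15 + \left(4 + 5\right)\right) \sqrt{65} = 4 \cdot 9 \left(-15 + 9\right) \sqrt{65} = 4 \cdot 9 \left(-6\right) \sqrt{65} = - 216 \sqrt{65}$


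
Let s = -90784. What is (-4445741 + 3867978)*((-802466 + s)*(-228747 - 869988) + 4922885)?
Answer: -567045474184122505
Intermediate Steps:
(-4445741 + 3867978)*((-802466 + s)*(-228747 - 869988) + 4922885) = (-4445741 + 3867978)*((-802466 - 90784)*(-228747 - 869988) + 4922885) = -577763*(-893250*(-1098735) + 4922885) = -577763*(981445038750 + 4922885) = -577763*981449961635 = -567045474184122505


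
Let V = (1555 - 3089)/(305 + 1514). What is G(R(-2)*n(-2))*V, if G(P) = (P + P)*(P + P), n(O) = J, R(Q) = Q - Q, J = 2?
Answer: 0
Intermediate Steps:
R(Q) = 0
V = -1534/1819 ≈ -0.84332
n(O) = 2
G(P) = 4*P² (G(P) = (2*P)*(2*P) = 4*P²)
G(R(-2)*n(-2))*V = (4*(0*2)²)*(-1534/1819) = (4*0²)*(-1534/1819) = (4*0)*(-1534/1819) = 0*(-1534/1819) = 0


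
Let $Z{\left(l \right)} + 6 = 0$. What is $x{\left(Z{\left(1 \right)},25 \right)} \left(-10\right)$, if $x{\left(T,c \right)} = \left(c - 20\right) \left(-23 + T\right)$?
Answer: $1450$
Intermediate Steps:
$Z{\left(l \right)} = -6$ ($Z{\left(l \right)} = -6 + 0 = -6$)
$x{\left(T,c \right)} = \left(-23 + T\right) \left(-20 + c\right)$ ($x{\left(T,c \right)} = \left(-20 + c\right) \left(-23 + T\right) = \left(-23 + T\right) \left(-20 + c\right)$)
$x{\left(Z{\left(1 \right)},25 \right)} \left(-10\right) = \left(460 - 575 - -120 - 150\right) \left(-10\right) = \left(460 - 575 + 120 - 150\right) \left(-10\right) = \left(-145\right) \left(-10\right) = 1450$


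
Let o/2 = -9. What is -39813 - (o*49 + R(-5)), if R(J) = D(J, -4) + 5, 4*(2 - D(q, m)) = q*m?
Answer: -38933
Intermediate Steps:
o = -18 (o = 2*(-9) = -18)
D(q, m) = 2 - m*q/4 (D(q, m) = 2 - q*m/4 = 2 - m*q/4)
R(J) = 7 + J (R(J) = (2 - 1/4*(-4)*J) + 5 = (2 + J) + 5 = 7 + J)
-39813 - (o*49 + R(-5)) = -39813 - (-18*49 + (7 - 5)) = -39813 - (-882 + 2) = -39813 - 1*(-880) = -39813 + 880 = -38933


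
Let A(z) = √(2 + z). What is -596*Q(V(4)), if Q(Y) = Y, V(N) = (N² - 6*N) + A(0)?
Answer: 4768 - 596*√2 ≈ 3925.1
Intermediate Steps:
V(N) = √2 + N² - 6*N (V(N) = (N² - 6*N) + √(2 + 0) = (N² - 6*N) + √2 = √2 + N² - 6*N)
-596*Q(V(4)) = -596*(√2 + 4² - 6*4) = -596*(√2 + 16 - 24) = -596*(-8 + √2) = 4768 - 596*√2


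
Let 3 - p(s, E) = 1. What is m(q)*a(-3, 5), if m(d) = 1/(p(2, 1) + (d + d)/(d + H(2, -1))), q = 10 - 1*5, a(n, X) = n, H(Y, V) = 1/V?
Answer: -⅔ ≈ -0.66667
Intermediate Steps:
p(s, E) = 2 (p(s, E) = 3 - 1*1 = 3 - 1 = 2)
q = 5 (q = 10 - 5 = 5)
m(d) = 1/(2 + 2*d/(-1 + d)) (m(d) = 1/(2 + (d + d)/(d + 1/(-1))) = 1/(2 + (2*d)/(d - 1)) = 1/(2 + (2*d)/(-1 + d)) = 1/(2 + 2*d/(-1 + d)))
m(q)*a(-3, 5) = ((-1 + 5)/(2*(-1 + 2*5)))*(-3) = ((½)*4/(-1 + 10))*(-3) = ((½)*4/9)*(-3) = ((½)*(⅑)*4)*(-3) = (2/9)*(-3) = -⅔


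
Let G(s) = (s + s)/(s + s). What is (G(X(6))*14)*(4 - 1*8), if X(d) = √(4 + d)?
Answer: -56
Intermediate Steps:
G(s) = 1 (G(s) = (2*s)/((2*s)) = (2*s)*(1/(2*s)) = 1)
(G(X(6))*14)*(4 - 1*8) = (1*14)*(4 - 1*8) = 14*(4 - 8) = 14*(-4) = -56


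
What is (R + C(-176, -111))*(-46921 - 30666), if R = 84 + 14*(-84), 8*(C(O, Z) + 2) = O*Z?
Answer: -104587276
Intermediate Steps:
C(O, Z) = -2 + O*Z/8 (C(O, Z) = -2 + (O*Z)/8 = -2 + O*Z/8)
R = -1092 (R = 84 - 1176 = -1092)
(R + C(-176, -111))*(-46921 - 30666) = (-1092 + (-2 + (1/8)*(-176)*(-111)))*(-46921 - 30666) = (-1092 + (-2 + 2442))*(-77587) = (-1092 + 2440)*(-77587) = 1348*(-77587) = -104587276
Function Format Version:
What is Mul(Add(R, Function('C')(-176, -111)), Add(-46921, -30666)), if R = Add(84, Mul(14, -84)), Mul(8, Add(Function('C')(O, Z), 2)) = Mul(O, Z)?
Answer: -104587276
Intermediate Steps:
Function('C')(O, Z) = Add(-2, Mul(Rational(1, 8), O, Z)) (Function('C')(O, Z) = Add(-2, Mul(Rational(1, 8), Mul(O, Z))) = Add(-2, Mul(Rational(1, 8), O, Z)))
R = -1092 (R = Add(84, -1176) = -1092)
Mul(Add(R, Function('C')(-176, -111)), Add(-46921, -30666)) = Mul(Add(-1092, Add(-2, Mul(Rational(1, 8), -176, -111))), Add(-46921, -30666)) = Mul(Add(-1092, Add(-2, 2442)), -77587) = Mul(Add(-1092, 2440), -77587) = Mul(1348, -77587) = -104587276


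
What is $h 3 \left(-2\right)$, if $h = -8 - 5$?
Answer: $78$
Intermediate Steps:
$h = -13$ ($h = -8 - 5 = -13$)
$h 3 \left(-2\right) = \left(-13\right) 3 \left(-2\right) = \left(-39\right) \left(-2\right) = 78$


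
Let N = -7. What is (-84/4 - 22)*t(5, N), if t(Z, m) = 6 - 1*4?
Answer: -86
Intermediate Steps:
t(Z, m) = 2 (t(Z, m) = 6 - 4 = 2)
(-84/4 - 22)*t(5, N) = (-84/4 - 22)*2 = (-14*3/2 - 22)*2 = (-21 - 22)*2 = -43*2 = -86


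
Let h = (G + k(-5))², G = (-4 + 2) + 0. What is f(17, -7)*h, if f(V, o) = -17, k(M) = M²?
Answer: -8993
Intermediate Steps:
G = -2 (G = -2 + 0 = -2)
h = 529 (h = (-2 + (-5)²)² = (-2 + 25)² = 23² = 529)
f(17, -7)*h = -17*529 = -8993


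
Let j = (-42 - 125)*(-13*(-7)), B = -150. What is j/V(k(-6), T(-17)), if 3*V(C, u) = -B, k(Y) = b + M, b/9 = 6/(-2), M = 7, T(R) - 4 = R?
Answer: -15197/50 ≈ -303.94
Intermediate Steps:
T(R) = 4 + R
b = -27 (b = 9*(6/(-2)) = 9*(6*(-½)) = 9*(-3) = -27)
k(Y) = -20 (k(Y) = -27 + 7 = -20)
V(C, u) = 50 (V(C, u) = (-1*(-150))/3 = (⅓)*150 = 50)
j = -15197 (j = -167*91 = -15197)
j/V(k(-6), T(-17)) = -15197/50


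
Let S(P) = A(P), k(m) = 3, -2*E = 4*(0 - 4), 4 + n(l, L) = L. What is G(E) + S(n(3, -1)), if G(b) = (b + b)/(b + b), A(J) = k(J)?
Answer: 4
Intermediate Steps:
n(l, L) = -4 + L
E = 8 (E = -2*(0 - 4) = -2*(-4) = -½*(-16) = 8)
A(J) = 3
G(b) = 1 (G(b) = (2*b)/((2*b)) = (2*b)*(1/(2*b)) = 1)
S(P) = 3
G(E) + S(n(3, -1)) = 1 + 3 = 4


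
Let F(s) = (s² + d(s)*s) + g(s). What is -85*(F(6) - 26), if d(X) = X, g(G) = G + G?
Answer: -4930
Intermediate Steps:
g(G) = 2*G
F(s) = 2*s + 2*s² (F(s) = (s² + s*s) + 2*s = (s² + s²) + 2*s = 2*s² + 2*s = 2*s + 2*s²)
-85*(F(6) - 26) = -85*(2*6*(1 + 6) - 26) = -85*(2*6*7 - 26) = -85*(84 - 26) = -85*58 = -4930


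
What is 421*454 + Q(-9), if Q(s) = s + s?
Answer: 191116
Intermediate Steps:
Q(s) = 2*s
421*454 + Q(-9) = 421*454 + 2*(-9) = 191134 - 18 = 191116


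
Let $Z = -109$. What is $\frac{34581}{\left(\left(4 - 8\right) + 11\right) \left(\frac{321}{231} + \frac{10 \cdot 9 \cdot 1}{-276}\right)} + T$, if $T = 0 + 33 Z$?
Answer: $\frac{3948087}{3767} \approx 1048.1$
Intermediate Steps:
$T = -3597$ ($T = 0 + 33 \left(-109\right) = 0 - 3597 = -3597$)
$\frac{34581}{\left(\left(4 - 8\right) + 11\right) \left(\frac{321}{231} + \frac{10 \cdot 9 \cdot 1}{-276}\right)} + T = \frac{34581}{\left(\left(4 - 8\right) + 11\right) \left(\frac{321}{231} + \frac{10 \cdot 9 \cdot 1}{-276}\right)} - 3597 = \frac{34581}{\left(-4 + 11\right) \left(321 \cdot \frac{1}{231} + 90 \cdot 1 \left(- \frac{1}{276}\right)\right)} - 3597 = \frac{34581}{7 \left(\frac{107}{77} + 90 \left(- \frac{1}{276}\right)\right)} - 3597 = \frac{34581}{7 \left(\frac{107}{77} - \frac{15}{46}\right)} - 3597 = \frac{34581}{7 \cdot \frac{3767}{3542}} - 3597 = \frac{34581}{\frac{3767}{506}} - 3597 = 34581 \cdot \frac{506}{3767} - 3597 = \frac{17497986}{3767} - 3597 = \frac{3948087}{3767}$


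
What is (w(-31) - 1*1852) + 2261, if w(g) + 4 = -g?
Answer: 436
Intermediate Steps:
w(g) = -4 - g
(w(-31) - 1*1852) + 2261 = ((-4 - 1*(-31)) - 1*1852) + 2261 = ((-4 + 31) - 1852) + 2261 = (27 - 1852) + 2261 = -1825 + 2261 = 436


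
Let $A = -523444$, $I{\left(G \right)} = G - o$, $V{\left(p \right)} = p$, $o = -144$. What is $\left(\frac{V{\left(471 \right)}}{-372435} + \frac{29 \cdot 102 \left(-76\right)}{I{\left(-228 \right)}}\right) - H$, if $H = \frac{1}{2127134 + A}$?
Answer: $\frac{21312869013385}{7963603802} \approx 2676.3$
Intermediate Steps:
$I{\left(G \right)} = 144 + G$ ($I{\left(G \right)} = G - -144 = G + 144 = 144 + G$)
$H = \frac{1}{1603690}$ ($H = \frac{1}{2127134 - 523444} = \frac{1}{1603690} \approx 6.2356 \cdot 10^{-7}$)
$\left(\frac{V{\left(471 \right)}}{-372435} + \frac{29 \cdot 102 \left(-76\right)}{I{\left(-228 \right)}}\right) - H = \left(\frac{471}{-372435} + \frac{29 \cdot 102 \left(-76\right)}{144 - 228}\right) - \frac{1}{1603690} = \left(471 \left(- \frac{1}{372435}\right) + \frac{2958 \left(-76\right)}{-84}\right) - \frac{1}{1603690} = \left(- \frac{157}{124145} - - \frac{18734}{7}\right) - \frac{1}{1603690} = \left(- \frac{157}{124145} + \frac{18734}{7}\right) - \frac{1}{1603690} = \frac{332247333}{124145} - \frac{1}{1603690} = \frac{21312869013385}{7963603802}$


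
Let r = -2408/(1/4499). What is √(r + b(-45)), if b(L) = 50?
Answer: I*√10833542 ≈ 3291.4*I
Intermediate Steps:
r = -10833592 (r = -2408/1/4499 = -2408*4499 = -10833592)
√(r + b(-45)) = √(-10833592 + 50) = √(-10833542) = I*√10833542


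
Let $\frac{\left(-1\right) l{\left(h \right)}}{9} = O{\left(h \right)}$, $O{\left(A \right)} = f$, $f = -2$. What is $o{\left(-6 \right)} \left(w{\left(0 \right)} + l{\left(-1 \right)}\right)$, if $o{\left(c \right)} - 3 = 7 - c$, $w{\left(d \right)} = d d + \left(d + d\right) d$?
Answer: $288$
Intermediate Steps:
$O{\left(A \right)} = -2$
$w{\left(d \right)} = 3 d^{2}$ ($w{\left(d \right)} = d^{2} + 2 d d = d^{2} + 2 d^{2} = 3 d^{2}$)
$o{\left(c \right)} = 10 - c$ ($o{\left(c \right)} = 3 - \left(-7 + c\right) = 10 - c$)
$l{\left(h \right)} = 18$ ($l{\left(h \right)} = \left(-9\right) \left(-2\right) = 18$)
$o{\left(-6 \right)} \left(w{\left(0 \right)} + l{\left(-1 \right)}\right) = \left(10 - -6\right) \left(3 \cdot 0^{2} + 18\right) = \left(10 + 6\right) \left(3 \cdot 0 + 18\right) = 16 \left(0 + 18\right) = 16 \cdot 18 = 288$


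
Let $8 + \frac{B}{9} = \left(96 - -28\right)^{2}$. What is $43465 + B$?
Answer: $181777$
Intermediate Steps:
$B = 138312$ ($B = -72 + 9 \left(96 - -28\right)^{2} = -72 + 9 \left(96 + 28\right)^{2} = -72 + 9 \cdot 124^{2} = -72 + 9 \cdot 15376 = -72 + 138384 = 138312$)
$43465 + B = 43465 + 138312 = 181777$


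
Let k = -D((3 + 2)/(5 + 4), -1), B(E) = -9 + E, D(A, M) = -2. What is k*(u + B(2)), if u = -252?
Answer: -518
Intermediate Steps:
k = 2 (k = -1*(-2) = 2)
k*(u + B(2)) = 2*(-252 + (-9 + 2)) = 2*(-252 - 7) = 2*(-259) = -518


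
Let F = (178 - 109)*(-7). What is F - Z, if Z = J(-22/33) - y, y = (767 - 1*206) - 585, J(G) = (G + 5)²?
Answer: -4732/9 ≈ -525.78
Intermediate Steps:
F = -483 (F = 69*(-7) = -483)
J(G) = (5 + G)²
y = -24 (y = (767 - 206) - 585 = 561 - 585 = -24)
Z = 385/9 (Z = (5 - 22/33)² - 1*(-24) = (5 - 22*1/33)² + 24 = (5 - ⅔)² + 24 = (13/3)² + 24 = 169/9 + 24 = 385/9 ≈ 42.778)
F - Z = -483 - 1*385/9 = -483 - 385/9 = -4732/9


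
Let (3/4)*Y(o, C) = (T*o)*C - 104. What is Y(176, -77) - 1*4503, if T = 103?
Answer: -1865783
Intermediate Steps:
Y(o, C) = -416/3 + 412*C*o/3 (Y(o, C) = 4*((103*o)*C - 104)/3 = 4*(103*C*o - 104)/3 = 4*(-104 + 103*C*o)/3 = -416/3 + 412*C*o/3)
Y(176, -77) - 1*4503 = (-416/3 + (412/3)*(-77)*176) - 1*4503 = (-416/3 - 5583424/3) - 4503 = -1861280 - 4503 = -1865783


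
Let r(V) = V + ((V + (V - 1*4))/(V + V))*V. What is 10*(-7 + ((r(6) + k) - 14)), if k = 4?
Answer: -70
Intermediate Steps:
r(V) = -2 + 2*V (r(V) = V + ((V + (V - 4))/((2*V)))*V = V + ((V + (-4 + V))*(1/(2*V)))*V = V + ((-4 + 2*V)*(1/(2*V)))*V = V + ((-4 + 2*V)/(2*V))*V = V + (-2 + V) = -2 + 2*V)
10*(-7 + ((r(6) + k) - 14)) = 10*(-7 + (((-2 + 2*6) + 4) - 14)) = 10*(-7 + (((-2 + 12) + 4) - 14)) = 10*(-7 + ((10 + 4) - 14)) = 10*(-7 + (14 - 14)) = 10*(-7 + 0) = 10*(-7) = -70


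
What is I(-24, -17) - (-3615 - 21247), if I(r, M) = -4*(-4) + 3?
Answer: 24881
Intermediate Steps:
I(r, M) = 19 (I(r, M) = 16 + 3 = 19)
I(-24, -17) - (-3615 - 21247) = 19 - (-3615 - 21247) = 19 - 1*(-24862) = 19 + 24862 = 24881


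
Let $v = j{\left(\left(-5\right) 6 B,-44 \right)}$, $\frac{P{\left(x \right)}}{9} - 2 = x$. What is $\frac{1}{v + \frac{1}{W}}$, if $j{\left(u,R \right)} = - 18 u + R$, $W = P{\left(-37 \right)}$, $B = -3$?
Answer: $- \frac{315}{524161} \approx -0.00060096$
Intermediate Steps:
$P{\left(x \right)} = 18 + 9 x$
$W = -315$ ($W = 18 + 9 \left(-37\right) = 18 - 333 = -315$)
$j{\left(u,R \right)} = R - 18 u$
$v = -1664$ ($v = -44 - 18 \left(-5\right) 6 \left(-3\right) = -44 - 18 \left(\left(-30\right) \left(-3\right)\right) = -44 - 1620 = -1664$)
$\frac{1}{v + \frac{1}{W}} = \frac{1}{-1664 + \frac{1}{-315}} = \frac{1}{-1664 - \frac{1}{315}} = \frac{1}{- \frac{524161}{315}} = - \frac{315}{524161}$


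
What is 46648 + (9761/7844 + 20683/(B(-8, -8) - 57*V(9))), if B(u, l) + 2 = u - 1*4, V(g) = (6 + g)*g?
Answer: 216976107285/4651492 ≈ 46647.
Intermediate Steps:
V(g) = g*(6 + g)
B(u, l) = -6 + u (B(u, l) = -2 + (u - 1*4) = -2 + (u - 4) = -2 + (-4 + u) = -6 + u)
46648 + (9761/7844 + 20683/(B(-8, -8) - 57*V(9))) = 46648 + (9761/7844 + 20683/((-6 - 8) - 513*(6 + 9))) = 46648 + (9761*(1/7844) + 20683/(-14 - 513*15)) = 46648 + (9761/7844 + 20683/(-14 - 57*135)) = 46648 + (9761/7844 + 20683/(-14 - 7695)) = 46648 + (9761/7844 + 20683/(-7709)) = 46648 + (9761/7844 + 20683*(-1/7709)) = 46648 + (9761/7844 - 1591/593) = 46648 - 6691531/4651492 = 216976107285/4651492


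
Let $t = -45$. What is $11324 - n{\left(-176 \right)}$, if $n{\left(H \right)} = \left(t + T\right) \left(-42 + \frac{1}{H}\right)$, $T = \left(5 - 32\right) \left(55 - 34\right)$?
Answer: $- \frac{632873}{44} \approx -14383.0$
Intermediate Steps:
$T = -567$ ($T = \left(-27\right) 21 = -567$)
$n{\left(H \right)} = 25704 - \frac{612}{H}$ ($n{\left(H \right)} = \left(-45 - 567\right) \left(-42 + \frac{1}{H}\right) = - 612 \left(-42 + \frac{1}{H}\right) = 25704 - \frac{612}{H}$)
$11324 - n{\left(-176 \right)} = 11324 - \left(25704 - \frac{612}{-176}\right) = 11324 - \left(25704 - - \frac{153}{44}\right) = 11324 - \left(25704 + \frac{153}{44}\right) = 11324 - \frac{1131129}{44} = - \frac{632873}{44}$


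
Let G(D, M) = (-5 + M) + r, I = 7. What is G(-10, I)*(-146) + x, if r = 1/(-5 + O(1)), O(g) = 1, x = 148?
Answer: -215/2 ≈ -107.50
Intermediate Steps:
r = -¼ (r = 1/(-5 + 1) = 1/(-4) = -¼ ≈ -0.25000)
G(D, M) = -21/4 + M (G(D, M) = (-5 + M) - ¼ = -21/4 + M)
G(-10, I)*(-146) + x = (-21/4 + 7)*(-146) + 148 = (7/4)*(-146) + 148 = -511/2 + 148 = -215/2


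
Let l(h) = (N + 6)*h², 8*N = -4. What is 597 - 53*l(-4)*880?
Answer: -4103723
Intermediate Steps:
N = -½ (N = (⅛)*(-4) = -½ ≈ -0.50000)
l(h) = 11*h²/2 (l(h) = (-½ + 6)*h² = 11*h²/2)
597 - 53*l(-4)*880 = 597 - 583*(-4)²/2*880 = 597 - 583*16/2*880 = 597 - 53*88*880 = 597 - 4664*880 = 597 - 4104320 = -4103723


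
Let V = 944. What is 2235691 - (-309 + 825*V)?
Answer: 1457200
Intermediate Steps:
2235691 - (-309 + 825*V) = 2235691 - (-309 + 825*944) = 2235691 - (-309 + 778800) = 2235691 - 1*778491 = 2235691 - 778491 = 1457200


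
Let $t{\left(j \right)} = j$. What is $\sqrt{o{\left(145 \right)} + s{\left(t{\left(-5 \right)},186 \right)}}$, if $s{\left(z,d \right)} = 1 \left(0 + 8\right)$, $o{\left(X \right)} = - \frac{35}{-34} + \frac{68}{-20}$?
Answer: $\frac{\sqrt{162690}}{170} \approx 2.3726$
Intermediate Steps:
$o{\left(X \right)} = - \frac{403}{170}$ ($o{\left(X \right)} = \left(-35\right) \left(- \frac{1}{34}\right) + 68 \left(- \frac{1}{20}\right) = \frac{35}{34} - \frac{17}{5} = - \frac{403}{170}$)
$s{\left(z,d \right)} = 8$ ($s{\left(z,d \right)} = 1 \cdot 8 = 8$)
$\sqrt{o{\left(145 \right)} + s{\left(t{\left(-5 \right)},186 \right)}} = \sqrt{- \frac{403}{170} + 8} = \sqrt{\frac{957}{170}} = \frac{\sqrt{162690}}{170}$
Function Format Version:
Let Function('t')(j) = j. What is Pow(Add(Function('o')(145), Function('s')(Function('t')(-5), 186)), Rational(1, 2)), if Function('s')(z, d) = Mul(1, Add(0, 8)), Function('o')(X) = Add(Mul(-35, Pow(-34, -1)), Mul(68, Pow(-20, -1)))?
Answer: Mul(Rational(1, 170), Pow(162690, Rational(1, 2))) ≈ 2.3726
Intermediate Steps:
Function('o')(X) = Rational(-403, 170) (Function('o')(X) = Add(Mul(-35, Rational(-1, 34)), Mul(68, Rational(-1, 20))) = Add(Rational(35, 34), Rational(-17, 5)) = Rational(-403, 170))
Function('s')(z, d) = 8 (Function('s')(z, d) = Mul(1, 8) = 8)
Pow(Add(Function('o')(145), Function('s')(Function('t')(-5), 186)), Rational(1, 2)) = Pow(Add(Rational(-403, 170), 8), Rational(1, 2)) = Pow(Rational(957, 170), Rational(1, 2)) = Mul(Rational(1, 170), Pow(162690, Rational(1, 2)))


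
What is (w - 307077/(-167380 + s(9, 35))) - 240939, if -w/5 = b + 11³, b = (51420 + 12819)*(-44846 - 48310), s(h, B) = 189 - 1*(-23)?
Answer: 5001832696211845/167168 ≈ 2.9921e+10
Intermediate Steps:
s(h, B) = 212 (s(h, B) = 189 + 23 = 212)
b = -5984248284 (b = 64239*(-93156) = -5984248284)
w = 29921234765 (w = -5*(-5984248284 + 11³) = -5*(-5984248284 + 1331) = -5*(-5984246953) = 29921234765)
(w - 307077/(-167380 + s(9, 35))) - 240939 = (29921234765 - 307077/(-167380 + 212)) - 240939 = (29921234765 - 307077/(-167168)) - 240939 = (29921234765 - 307077*(-1/167168)) - 240939 = (29921234765 + 307077/167168) - 240939 = 5001872973502597/167168 - 240939 = 5001832696211845/167168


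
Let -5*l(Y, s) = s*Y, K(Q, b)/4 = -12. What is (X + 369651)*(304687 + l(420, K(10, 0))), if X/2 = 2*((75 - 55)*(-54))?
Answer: 112784620989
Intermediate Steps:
K(Q, b) = -48 (K(Q, b) = 4*(-12) = -48)
l(Y, s) = -Y*s/5 (l(Y, s) = -s*Y/5 = -Y*s/5)
X = -4320 (X = 2*(2*((75 - 55)*(-54))) = 2*(2*(20*(-54))) = 2*(2*(-1080)) = 2*(-2160) = -4320)
(X + 369651)*(304687 + l(420, K(10, 0))) = (-4320 + 369651)*(304687 - ⅕*420*(-48)) = 365331*(304687 + 4032) = 365331*308719 = 112784620989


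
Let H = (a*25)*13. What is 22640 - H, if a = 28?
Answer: 13540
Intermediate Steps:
H = 9100 (H = (28*25)*13 = 700*13 = 9100)
22640 - H = 22640 - 1*9100 = 22640 - 9100 = 13540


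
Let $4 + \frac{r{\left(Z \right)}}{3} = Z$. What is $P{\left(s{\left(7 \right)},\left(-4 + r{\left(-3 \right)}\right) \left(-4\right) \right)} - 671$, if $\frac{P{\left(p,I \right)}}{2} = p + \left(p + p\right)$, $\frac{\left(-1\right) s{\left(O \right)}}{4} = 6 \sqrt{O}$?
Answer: $-671 - 144 \sqrt{7} \approx -1052.0$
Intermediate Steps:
$r{\left(Z \right)} = -12 + 3 Z$
$s{\left(O \right)} = - 24 \sqrt{O}$ ($s{\left(O \right)} = - 4 \cdot 6 \sqrt{O} = - 24 \sqrt{O}$)
$P{\left(p,I \right)} = 6 p$ ($P{\left(p,I \right)} = 2 \left(p + \left(p + p\right)\right) = 2 \left(p + 2 p\right) = 2 \cdot 3 p = 6 p$)
$P{\left(s{\left(7 \right)},\left(-4 + r{\left(-3 \right)}\right) \left(-4\right) \right)} - 671 = 6 \left(- 24 \sqrt{7}\right) - 671 = - 144 \sqrt{7} - 671 = -671 - 144 \sqrt{7}$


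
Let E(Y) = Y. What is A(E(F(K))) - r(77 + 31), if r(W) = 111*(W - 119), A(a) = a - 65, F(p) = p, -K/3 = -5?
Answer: 1171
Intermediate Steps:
K = 15 (K = -3*(-5) = 15)
A(a) = -65 + a
r(W) = -13209 + 111*W (r(W) = 111*(-119 + W) = -13209 + 111*W)
A(E(F(K))) - r(77 + 31) = (-65 + 15) - (-13209 + 111*(77 + 31)) = -50 - (-13209 + 111*108) = -50 - (-13209 + 11988) = -50 - 1*(-1221) = -50 + 1221 = 1171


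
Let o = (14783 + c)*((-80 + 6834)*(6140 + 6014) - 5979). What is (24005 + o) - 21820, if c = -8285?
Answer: 533369728411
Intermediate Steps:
o = 533369726226 (o = (14783 - 8285)*((-80 + 6834)*(6140 + 6014) - 5979) = 6498*(6754*12154 - 5979) = 6498*(82088116 - 5979) = 6498*82082137 = 533369726226)
(24005 + o) - 21820 = (24005 + 533369726226) - 21820 = 533369750231 - 21820 = 533369728411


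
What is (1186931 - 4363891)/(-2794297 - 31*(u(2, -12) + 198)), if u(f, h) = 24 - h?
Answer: 3176960/2801551 ≈ 1.1340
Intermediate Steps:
(1186931 - 4363891)/(-2794297 - 31*(u(2, -12) + 198)) = (1186931 - 4363891)/(-2794297 - 31*((24 - 1*(-12)) + 198)) = -3176960/(-2794297 - 31*((24 + 12) + 198)) = -3176960/(-2794297 - 31*(36 + 198)) = -3176960/(-2794297 - 31*234) = -3176960/(-2794297 - 7254) = -3176960/(-2801551) = -3176960*(-1/2801551) = 3176960/2801551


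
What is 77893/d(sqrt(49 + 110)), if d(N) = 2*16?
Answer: 77893/32 ≈ 2434.2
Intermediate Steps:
d(N) = 32
77893/d(sqrt(49 + 110)) = 77893/32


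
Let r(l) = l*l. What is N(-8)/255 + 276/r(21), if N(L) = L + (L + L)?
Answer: 6644/12495 ≈ 0.53173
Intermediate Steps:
r(l) = l²
N(L) = 3*L (N(L) = L + 2*L = 3*L)
N(-8)/255 + 276/r(21) = (3*(-8))/255 + 276/(21²) = -24*1/255 + 276/441 = -8/85 + 276*(1/441) = -8/85 + 92/147 = 6644/12495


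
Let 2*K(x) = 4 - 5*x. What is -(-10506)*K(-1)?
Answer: 47277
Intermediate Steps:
K(x) = 2 - 5*x/2 (K(x) = (4 - 5*x)/2 = 2 - 5*x/2)
-(-10506)*K(-1) = -(-10506)*(2 - 5/2*(-1)) = -(-10506)*(2 + 5/2) = -(-10506)*9/2 = -618*(-153/2) = 47277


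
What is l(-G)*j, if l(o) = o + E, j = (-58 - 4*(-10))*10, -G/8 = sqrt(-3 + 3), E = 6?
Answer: -1080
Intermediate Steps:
G = 0 (G = -8*sqrt(-3 + 3) = -8*sqrt(0) = -8*0 = 0)
j = -180 (j = (-58 + 40)*10 = -18*10 = -180)
l(o) = 6 + o (l(o) = o + 6 = 6 + o)
l(-G)*j = (6 - 1*0)*(-180) = (6 + 0)*(-180) = 6*(-180) = -1080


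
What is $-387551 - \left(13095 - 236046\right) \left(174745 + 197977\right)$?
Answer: $83098355071$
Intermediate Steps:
$-387551 - \left(13095 - 236046\right) \left(174745 + 197977\right) = -387551 - \left(-222951\right) 372722 = -387551 - -83098742622 = -387551 + 83098742622 = 83098355071$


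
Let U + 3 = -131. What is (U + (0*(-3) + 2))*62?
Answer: -8184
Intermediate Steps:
U = -134 (U = -3 - 131 = -134)
(U + (0*(-3) + 2))*62 = (-134 + (0*(-3) + 2))*62 = (-134 + (0 + 2))*62 = (-134 + 2)*62 = -132*62 = -8184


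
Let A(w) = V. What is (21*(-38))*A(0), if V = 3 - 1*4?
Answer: 798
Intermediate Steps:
V = -1 (V = 3 - 4 = -1)
A(w) = -1
(21*(-38))*A(0) = (21*(-38))*(-1) = -798*(-1) = 798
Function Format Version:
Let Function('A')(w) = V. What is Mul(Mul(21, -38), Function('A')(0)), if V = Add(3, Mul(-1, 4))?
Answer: 798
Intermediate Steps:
V = -1 (V = Add(3, -4) = -1)
Function('A')(w) = -1
Mul(Mul(21, -38), Function('A')(0)) = Mul(Mul(21, -38), -1) = Mul(-798, -1) = 798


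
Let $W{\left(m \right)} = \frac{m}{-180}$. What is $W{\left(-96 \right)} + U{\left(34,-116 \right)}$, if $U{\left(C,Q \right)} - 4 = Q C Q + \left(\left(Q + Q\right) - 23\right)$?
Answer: $\frac{6858803}{15} \approx 4.5725 \cdot 10^{5}$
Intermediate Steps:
$U{\left(C,Q \right)} = -19 + 2 Q + C Q^{2}$ ($U{\left(C,Q \right)} = 4 + \left(Q C Q + \left(\left(Q + Q\right) - 23\right)\right) = 4 + \left(C Q Q + \left(2 Q - 23\right)\right) = 4 + \left(C Q^{2} + \left(-23 + 2 Q\right)\right) = 4 + \left(-23 + 2 Q + C Q^{2}\right) = -19 + 2 Q + C Q^{2}$)
$W{\left(m \right)} = - \frac{m}{180}$ ($W{\left(m \right)} = m \left(- \frac{1}{180}\right) = - \frac{m}{180}$)
$W{\left(-96 \right)} + U{\left(34,-116 \right)} = \left(- \frac{1}{180}\right) \left(-96\right) + \left(-19 + 2 \left(-116\right) + 34 \left(-116\right)^{2}\right) = \frac{8}{15} - -457253 = \frac{8}{15} + 457253 = \frac{6858803}{15}$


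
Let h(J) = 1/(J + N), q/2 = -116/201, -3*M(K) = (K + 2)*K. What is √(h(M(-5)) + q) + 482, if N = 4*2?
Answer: 482 + I*√3685/67 ≈ 482.0 + 0.90603*I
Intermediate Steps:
M(K) = -K*(2 + K)/3 (M(K) = -(K + 2)*K/3 = -(2 + K)*K/3 = -K*(2 + K)/3)
N = 8
q = -232/201 (q = 2*(-116/201) = -232/201 ≈ -1.1542)
h(J) = 1/(8 + J) (h(J) = 1/(J + 8) = 1/(8 + J))
√(h(M(-5)) + q) + 482 = √(1/(8 - ⅓*(-5)*(2 - 5)) - 232/201) + 482 = √(1/(8 - ⅓*(-5)*(-3)) - 232/201) + 482 = √(1/(8 - 5) - 232/201) + 482 = √(1/3 - 232/201) + 482 = √(⅓ - 232/201) + 482 = √(-55/67) + 482 = I*√3685/67 + 482 = 482 + I*√3685/67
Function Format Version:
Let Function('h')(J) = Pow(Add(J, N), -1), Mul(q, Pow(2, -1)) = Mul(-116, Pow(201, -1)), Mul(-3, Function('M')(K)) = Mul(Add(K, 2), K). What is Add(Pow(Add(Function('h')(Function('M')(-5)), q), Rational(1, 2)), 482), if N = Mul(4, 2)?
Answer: Add(482, Mul(Rational(1, 67), I, Pow(3685, Rational(1, 2)))) ≈ Add(482.00, Mul(0.90603, I))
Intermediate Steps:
Function('M')(K) = Mul(Rational(-1, 3), K, Add(2, K)) (Function('M')(K) = Mul(Rational(-1, 3), Mul(Add(K, 2), K)) = Mul(Rational(-1, 3), Mul(Add(2, K), K)) = Mul(Rational(-1, 3), Mul(K, Add(2, K))) = Mul(Rational(-1, 3), K, Add(2, K)))
N = 8
q = Rational(-232, 201) (q = Mul(2, Mul(-116, Pow(201, -1))) = Mul(2, Mul(-116, Rational(1, 201))) = Mul(2, Rational(-116, 201)) = Rational(-232, 201) ≈ -1.1542)
Function('h')(J) = Pow(Add(8, J), -1) (Function('h')(J) = Pow(Add(J, 8), -1) = Pow(Add(8, J), -1))
Add(Pow(Add(Function('h')(Function('M')(-5)), q), Rational(1, 2)), 482) = Add(Pow(Add(Pow(Add(8, Mul(Rational(-1, 3), -5, Add(2, -5))), -1), Rational(-232, 201)), Rational(1, 2)), 482) = Add(Pow(Add(Pow(Add(8, Mul(Rational(-1, 3), -5, -3)), -1), Rational(-232, 201)), Rational(1, 2)), 482) = Add(Pow(Add(Pow(Add(8, -5), -1), Rational(-232, 201)), Rational(1, 2)), 482) = Add(Pow(Add(Pow(3, -1), Rational(-232, 201)), Rational(1, 2)), 482) = Add(Pow(Add(Rational(1, 3), Rational(-232, 201)), Rational(1, 2)), 482) = Add(Pow(Rational(-55, 67), Rational(1, 2)), 482) = Add(Mul(Rational(1, 67), I, Pow(3685, Rational(1, 2))), 482) = Add(482, Mul(Rational(1, 67), I, Pow(3685, Rational(1, 2))))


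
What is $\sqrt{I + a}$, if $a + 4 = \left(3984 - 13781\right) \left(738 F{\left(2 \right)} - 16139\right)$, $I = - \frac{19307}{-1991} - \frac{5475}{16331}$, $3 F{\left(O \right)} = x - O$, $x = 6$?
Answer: $\frac{\sqrt{156970174875627002176903}}{32515021} \approx 12185.0$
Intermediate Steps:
$F{\left(O \right)} = 2 - \frac{O}{3}$ ($F{\left(O \right)} = \frac{6 - O}{3} = 2 - \frac{O}{3}$)
$I = \frac{304401892}{32515021}$ ($I = \left(-19307\right) \left(- \frac{1}{1991}\right) - \frac{5475}{16331} = \frac{19307}{1991} - \frac{5475}{16331} = \frac{304401892}{32515021} \approx 9.3619$)
$a = 148473531$ ($a = -4 + \left(3984 - 13781\right) \left(738 \left(2 - \frac{2}{3}\right) - 16139\right) = -4 - 9797 \left(738 \left(2 - \frac{2}{3}\right) - 16139\right) = -4 - 9797 \left(738 \cdot \frac{4}{3} - 16139\right) = -4 - 9797 \left(984 - 16139\right) = -4 - -148473535 = -4 + 148473535 = 148473531$)
$\sqrt{I + a} = \sqrt{\frac{304401892}{32515021} + 148473531} = \sqrt{\frac{4827620282811043}{32515021}} = \frac{\sqrt{156970174875627002176903}}{32515021}$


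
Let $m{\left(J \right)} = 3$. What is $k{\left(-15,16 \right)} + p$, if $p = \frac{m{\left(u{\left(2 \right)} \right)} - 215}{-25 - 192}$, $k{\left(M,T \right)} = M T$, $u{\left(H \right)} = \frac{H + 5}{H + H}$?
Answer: $- \frac{51868}{217} \approx -239.02$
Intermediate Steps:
$u{\left(H \right)} = \frac{5 + H}{2 H}$
$p = \frac{212}{217}$ ($p = \frac{3 - 215}{-25 - 192} = - \frac{212}{-217} = \left(-212\right) \left(- \frac{1}{217}\right) = \frac{212}{217} \approx 0.97696$)
$k{\left(-15,16 \right)} + p = \left(-15\right) 16 + \frac{212}{217} = -240 + \frac{212}{217} = - \frac{51868}{217}$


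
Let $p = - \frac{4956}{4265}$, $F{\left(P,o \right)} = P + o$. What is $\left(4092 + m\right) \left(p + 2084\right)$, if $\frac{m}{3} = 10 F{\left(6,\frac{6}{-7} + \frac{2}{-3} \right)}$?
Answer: $\frac{262803665536}{29855} \approx 8.8027 \cdot 10^{6}$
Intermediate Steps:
$m = \frac{940}{7}$ ($m = 3 \cdot 10 \left(6 + \left(\frac{6}{-7} + \frac{2}{-3}\right)\right) = 3 \cdot 10 \left(6 + \left(6 \left(- \frac{1}{7}\right) + 2 \left(- \frac{1}{3}\right)\right)\right) = 3 \cdot 10 \left(6 - \frac{32}{21}\right) = 3 \cdot 10 \cdot \frac{94}{21} = 3 \cdot \frac{940}{21} = \frac{940}{7} \approx 134.29$)
$p = - \frac{4956}{4265}$ ($p = \left(-4956\right) \frac{1}{4265} = - \frac{4956}{4265} \approx -1.162$)
$\left(4092 + m\right) \left(p + 2084\right) = \left(4092 + \frac{940}{7}\right) \left(- \frac{4956}{4265} + 2084\right) = \frac{29584}{7} \cdot \frac{8883304}{4265} = \frac{262803665536}{29855}$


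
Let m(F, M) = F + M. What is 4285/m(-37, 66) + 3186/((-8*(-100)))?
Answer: 1760197/11600 ≈ 151.74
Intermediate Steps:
4285/m(-37, 66) + 3186/((-8*(-100))) = 4285/(-37 + 66) + 3186/((-8*(-100))) = 4285/29 + 3186/800 = 4285*(1/29) + 3186*(1/800) = 4285/29 + 1593/400 = 1760197/11600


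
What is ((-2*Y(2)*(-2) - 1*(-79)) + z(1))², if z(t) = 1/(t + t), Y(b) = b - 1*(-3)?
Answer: 39601/4 ≈ 9900.3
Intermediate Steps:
Y(b) = 3 + b (Y(b) = b + 3 = 3 + b)
z(t) = 1/(2*t)
((-2*Y(2)*(-2) - 1*(-79)) + z(1))² = ((-2*(3 + 2)*(-2) - 1*(-79)) + (½)/1)² = ((-2*5*(-2) + 79) + (½)*1)² = ((-10*(-2) + 79) + ½)² = ((20 + 79) + ½)² = (99 + ½)² = (199/2)² = 39601/4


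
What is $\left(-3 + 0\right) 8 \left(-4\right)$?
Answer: $96$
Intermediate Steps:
$\left(-3 + 0\right) 8 \left(-4\right) = \left(-3\right) 8 \left(-4\right) = \left(-24\right) \left(-4\right) = 96$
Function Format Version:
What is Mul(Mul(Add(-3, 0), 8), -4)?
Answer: 96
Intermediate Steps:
Mul(Mul(Add(-3, 0), 8), -4) = Mul(Mul(-3, 8), -4) = Mul(-24, -4) = 96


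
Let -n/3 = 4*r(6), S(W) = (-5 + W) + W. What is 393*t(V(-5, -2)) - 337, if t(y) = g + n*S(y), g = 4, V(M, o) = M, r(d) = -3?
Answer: -210985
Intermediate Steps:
S(W) = -5 + 2*W
n = 36 (n = -12*(-3) = -3*(-12) = 36)
t(y) = -176 + 72*y (t(y) = 4 + 36*(-5 + 2*y) = 4 + (-180 + 72*y) = -176 + 72*y)
393*t(V(-5, -2)) - 337 = 393*(-176 + 72*(-5)) - 337 = 393*(-176 - 360) - 337 = 393*(-536) - 337 = -210648 - 337 = -210985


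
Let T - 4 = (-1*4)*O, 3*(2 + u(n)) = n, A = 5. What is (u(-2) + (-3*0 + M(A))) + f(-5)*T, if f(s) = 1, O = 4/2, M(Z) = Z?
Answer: -5/3 ≈ -1.6667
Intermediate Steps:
O = 2 (O = 4*(1/2) = 2)
u(n) = -2 + n/3
T = -4 (T = 4 - 1*4*2 = 4 - 4*2 = 4 - 8 = -4)
(u(-2) + (-3*0 + M(A))) + f(-5)*T = ((-2 + (1/3)*(-2)) + (-3*0 + 5)) + 1*(-4) = ((-2 - 2/3) + (0 + 5)) - 4 = (-8/3 + 5) - 4 = 7/3 - 4 = -5/3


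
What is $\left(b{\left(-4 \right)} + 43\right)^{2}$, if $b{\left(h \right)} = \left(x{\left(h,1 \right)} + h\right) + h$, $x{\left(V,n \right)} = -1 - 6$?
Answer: $784$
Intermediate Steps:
$x{\left(V,n \right)} = -7$ ($x{\left(V,n \right)} = -1 - 6 = -7$)
$b{\left(h \right)} = -7 + 2 h$ ($b{\left(h \right)} = \left(-7 + h\right) + h = -7 + 2 h$)
$\left(b{\left(-4 \right)} + 43\right)^{2} = \left(\left(-7 + 2 \left(-4\right)\right) + 43\right)^{2} = \left(\left(-7 - 8\right) + 43\right)^{2} = \left(-15 + 43\right)^{2} = 28^{2} = 784$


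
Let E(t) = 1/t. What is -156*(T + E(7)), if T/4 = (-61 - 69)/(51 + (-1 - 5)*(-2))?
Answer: 3796/3 ≈ 1265.3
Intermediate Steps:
T = -520/63 (T = 4*((-61 - 69)/(51 + (-1 - 5)*(-2))) = 4*(-130/(51 - 6*(-2))) = 4*(-130/(51 + 12)) = 4*(-130/63) = -520/63 ≈ -8.2540)
-156*(T + E(7)) = -156*(-520/63 + 1/7) = -156*(-520/63 + ⅐) = -156*(-73/9) = 3796/3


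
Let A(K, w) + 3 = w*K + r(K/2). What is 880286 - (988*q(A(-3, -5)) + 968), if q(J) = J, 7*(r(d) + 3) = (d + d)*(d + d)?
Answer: 6084090/7 ≈ 8.6916e+5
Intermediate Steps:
r(d) = -3 + 4*d²/7 (r(d) = -3 + ((d + d)*(d + d))/7 = -3 + ((2*d)*(2*d))/7 = -3 + (4*d²)/7 = -3 + 4*d²/7)
A(K, w) = -6 + K²/7 + K*w (A(K, w) = -3 + (w*K + (-3 + 4*(K/2)²/7)) = -3 + (K*w + (-3 + 4*(K*(½))²/7)) = -3 + (K*w + (-3 + 4*(K/2)²/7)) = -3 + (K*w + (-3 + 4*(K²/4)/7)) = -3 + (K*w + (-3 + K²/7)) = -3 + (-3 + K²/7 + K*w) = -6 + K²/7 + K*w)
880286 - (988*q(A(-3, -5)) + 968) = 880286 - (988*(-6 + (⅐)*(-3)² - 3*(-5)) + 968) = 880286 - (988*(-6 + (⅐)*9 + 15) + 968) = 880286 - (988*(-6 + 9/7 + 15) + 968) = 880286 - (988*(72/7) + 968) = 880286 - (71136/7 + 968) = 880286 - 1*77912/7 = 880286 - 77912/7 = 6084090/7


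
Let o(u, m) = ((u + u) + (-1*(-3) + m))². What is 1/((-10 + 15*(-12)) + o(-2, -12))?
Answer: -1/21 ≈ -0.047619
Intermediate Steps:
o(u, m) = (3 + m + 2*u)² (o(u, m) = (2*u + (3 + m))² = (3 + m + 2*u)²)
1/((-10 + 15*(-12)) + o(-2, -12)) = 1/((-10 + 15*(-12)) + (3 - 12 + 2*(-2))²) = 1/((-10 - 180) + (3 - 12 - 4)²) = 1/(-190 + (-13)²) = 1/(-190 + 169) = 1/(-21) = -1/21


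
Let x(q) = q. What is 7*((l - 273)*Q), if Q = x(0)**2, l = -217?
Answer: 0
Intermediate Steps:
Q = 0 (Q = 0**2 = 0)
7*((l - 273)*Q) = 7*((-217 - 273)*0) = 7*(-490*0) = 7*0 = 0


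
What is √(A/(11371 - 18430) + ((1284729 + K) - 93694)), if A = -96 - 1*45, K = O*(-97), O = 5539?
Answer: √3619569317559/2353 ≈ 808.55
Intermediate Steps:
K = -537283 (K = 5539*(-97) = -537283)
A = -141 (A = -96 - 45 = -141)
√(A/(11371 - 18430) + ((1284729 + K) - 93694)) = √(-141/(11371 - 18430) + ((1284729 - 537283) - 93694)) = √(-141/(-7059) + (747446 - 93694)) = √(-141*(-1/7059) + 653752) = √(47/2353 + 653752) = √(1538278503/2353) = √3619569317559/2353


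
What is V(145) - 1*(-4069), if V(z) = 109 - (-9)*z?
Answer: 5483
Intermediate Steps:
V(z) = 109 + 9*z
V(145) - 1*(-4069) = (109 + 9*145) - 1*(-4069) = (109 + 1305) + 4069 = 1414 + 4069 = 5483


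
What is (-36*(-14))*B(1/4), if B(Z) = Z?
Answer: 126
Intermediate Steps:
(-36*(-14))*B(1/4) = -36*(-14)/4 = 504*(¼) = 126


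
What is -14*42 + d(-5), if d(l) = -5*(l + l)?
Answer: -538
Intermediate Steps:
d(l) = -10*l
-14*42 + d(-5) = -14*42 - 10*(-5) = -588 + 50 = -538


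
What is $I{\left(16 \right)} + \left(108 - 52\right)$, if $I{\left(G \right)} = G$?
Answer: $72$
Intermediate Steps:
$I{\left(16 \right)} + \left(108 - 52\right) = 16 + \left(108 - 52\right) = 16 + 56 = 72$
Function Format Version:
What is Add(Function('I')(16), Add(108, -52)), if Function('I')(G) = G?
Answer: 72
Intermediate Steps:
Add(Function('I')(16), Add(108, -52)) = Add(16, Add(108, -52)) = Add(16, 56) = 72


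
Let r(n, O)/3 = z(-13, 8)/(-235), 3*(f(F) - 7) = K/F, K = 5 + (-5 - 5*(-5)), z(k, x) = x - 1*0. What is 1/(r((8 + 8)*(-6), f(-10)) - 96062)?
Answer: -235/22574594 ≈ -1.0410e-5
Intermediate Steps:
z(k, x) = x (z(k, x) = x + 0 = x)
K = 25 (K = 5 + (-5 + 25) = 5 + 20 = 25)
f(F) = 7 + 25/(3*F) (f(F) = 7 + (25/F)/3 = 7 + 25/(3*F))
r(n, O) = -24/235 (r(n, O) = 3*(8/(-235)) = 3*(8*(-1/235)) = 3*(-8/235) = -24/235)
1/(r((8 + 8)*(-6), f(-10)) - 96062) = 1/(-24/235 - 96062) = 1/(-22574594/235) = -235/22574594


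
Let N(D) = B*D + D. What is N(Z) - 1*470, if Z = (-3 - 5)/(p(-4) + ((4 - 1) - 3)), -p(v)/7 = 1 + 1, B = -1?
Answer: -470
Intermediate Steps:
p(v) = -14 (p(v) = -7*(1 + 1) = -7*2 = -14)
Z = 4/7 (Z = (-3 - 5)/(-14 + ((4 - 1) - 3)) = -8/(-14 + (3 - 3)) = -8/(-14 + 0) = -8/(-14) = -8*(-1/14) = 4/7 ≈ 0.57143)
N(D) = 0 (N(D) = -D + D = 0)
N(Z) - 1*470 = 0 - 1*470 = 0 - 470 = -470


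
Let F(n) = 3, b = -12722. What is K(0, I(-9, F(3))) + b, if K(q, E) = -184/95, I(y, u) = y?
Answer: -1208774/95 ≈ -12724.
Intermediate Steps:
K(q, E) = -184/95 (K(q, E) = -184*1/95 = -184/95)
K(0, I(-9, F(3))) + b = -184/95 - 12722 = -1208774/95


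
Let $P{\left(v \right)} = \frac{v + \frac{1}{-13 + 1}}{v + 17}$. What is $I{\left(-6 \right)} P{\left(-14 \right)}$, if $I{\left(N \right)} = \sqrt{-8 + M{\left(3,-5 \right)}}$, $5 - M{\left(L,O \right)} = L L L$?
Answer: $- \frac{169 i \sqrt{30}}{36} \approx - 25.713 i$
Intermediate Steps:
$P{\left(v \right)} = \frac{- \frac{1}{12} + v}{17 + v}$ ($P{\left(v \right)} = \frac{v + \frac{1}{-12}}{17 + v} = \frac{v - \frac{1}{12}}{17 + v} = \frac{- \frac{1}{12} + v}{17 + v}$)
$M{\left(L,O \right)} = 5 - L^{3}$ ($M{\left(L,O \right)} = 5 - L L L = 5 - L^{2} L = 5 - L^{3}$)
$I{\left(N \right)} = i \sqrt{30}$ ($I{\left(N \right)} = \sqrt{-8 + \left(5 - 3^{3}\right)} = \sqrt{-8 + \left(5 - 27\right)} = \sqrt{-8 - 22} = \sqrt{-30} = i \sqrt{30}$)
$I{\left(-6 \right)} P{\left(-14 \right)} = i \sqrt{30} \frac{- \frac{1}{12} - 14}{17 - 14} = i \sqrt{30} \cdot \frac{1}{3} \left(- \frac{169}{12}\right) = i \sqrt{30} \left(- \frac{169}{36}\right) = - \frac{169 i \sqrt{30}}{36}$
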